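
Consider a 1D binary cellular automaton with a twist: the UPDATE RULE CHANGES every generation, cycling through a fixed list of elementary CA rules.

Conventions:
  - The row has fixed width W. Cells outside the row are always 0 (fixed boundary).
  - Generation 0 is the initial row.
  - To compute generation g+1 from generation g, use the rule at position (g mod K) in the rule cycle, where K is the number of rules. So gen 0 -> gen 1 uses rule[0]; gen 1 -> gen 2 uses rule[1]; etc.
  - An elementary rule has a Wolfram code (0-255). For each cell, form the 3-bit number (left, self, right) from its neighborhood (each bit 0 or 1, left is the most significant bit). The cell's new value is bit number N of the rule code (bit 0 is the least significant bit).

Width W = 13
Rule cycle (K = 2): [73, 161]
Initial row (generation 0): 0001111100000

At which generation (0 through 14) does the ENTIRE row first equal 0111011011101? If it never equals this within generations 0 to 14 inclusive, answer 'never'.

Gen 0: 0001111100000
Gen 1 (rule 73): 1101000101111
Gen 2 (rule 161): 0010010010110
Gen 3 (rule 73): 1000000000110
Gen 4 (rule 161): 0011111110000
Gen 5 (rule 73): 1010000010111
Gen 6 (rule 161): 0100111001010
Gen 7 (rule 73): 0000101000000
Gen 8 (rule 161): 1110010011111
Gen 9 (rule 73): 1010000010001
Gen 10 (rule 161): 0100111000100
Gen 11 (rule 73): 0000101010001
Gen 12 (rule 161): 1110010100100
Gen 13 (rule 73): 1010000000001
Gen 14 (rule 161): 0100111111100

Answer: never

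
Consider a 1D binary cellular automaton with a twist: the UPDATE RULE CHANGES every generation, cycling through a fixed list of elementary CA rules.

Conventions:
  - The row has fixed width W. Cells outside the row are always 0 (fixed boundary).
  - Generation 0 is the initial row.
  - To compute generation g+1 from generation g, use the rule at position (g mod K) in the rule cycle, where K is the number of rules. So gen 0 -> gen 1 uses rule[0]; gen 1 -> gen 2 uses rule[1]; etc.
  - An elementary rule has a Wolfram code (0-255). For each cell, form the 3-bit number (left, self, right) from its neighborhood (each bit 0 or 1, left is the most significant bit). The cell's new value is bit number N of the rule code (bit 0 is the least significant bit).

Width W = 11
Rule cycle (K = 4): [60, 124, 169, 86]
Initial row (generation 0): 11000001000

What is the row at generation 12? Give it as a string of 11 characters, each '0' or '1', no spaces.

Gen 0: 11000001000
Gen 1 (rule 60): 10100001100
Gen 2 (rule 124): 11110001110
Gen 3 (rule 169): 11100101100
Gen 4 (rule 86): 00111100110
Gen 5 (rule 60): 00100010101
Gen 6 (rule 124): 00110011111
Gen 7 (rule 169): 10100011110
Gen 8 (rule 86): 10110100011
Gen 9 (rule 60): 11101110010
Gen 10 (rule 124): 10111011011
Gen 11 (rule 169): 01110110110
Gen 12 (rule 86): 10010010011

Answer: 10010010011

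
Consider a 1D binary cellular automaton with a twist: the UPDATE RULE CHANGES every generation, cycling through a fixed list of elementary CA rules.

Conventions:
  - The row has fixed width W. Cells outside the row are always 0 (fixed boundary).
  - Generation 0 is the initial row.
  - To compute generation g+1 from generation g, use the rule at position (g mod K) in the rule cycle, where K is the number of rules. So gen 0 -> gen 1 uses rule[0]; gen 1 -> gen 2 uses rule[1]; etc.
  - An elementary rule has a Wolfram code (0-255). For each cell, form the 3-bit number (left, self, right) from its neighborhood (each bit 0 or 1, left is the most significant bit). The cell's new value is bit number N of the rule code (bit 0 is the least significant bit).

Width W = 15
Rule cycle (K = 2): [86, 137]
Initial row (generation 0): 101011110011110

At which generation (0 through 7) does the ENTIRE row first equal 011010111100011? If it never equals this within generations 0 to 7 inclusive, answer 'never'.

Answer: never

Derivation:
Gen 0: 101011110011110
Gen 1 (rule 86): 101000011100011
Gen 2 (rule 137): 000011011001010
Gen 3 (rule 86): 000101001111011
Gen 4 (rule 137): 110000001110010
Gen 5 (rule 86): 011000010011111
Gen 6 (rule 137): 010011000011110
Gen 7 (rule 86): 111101100100011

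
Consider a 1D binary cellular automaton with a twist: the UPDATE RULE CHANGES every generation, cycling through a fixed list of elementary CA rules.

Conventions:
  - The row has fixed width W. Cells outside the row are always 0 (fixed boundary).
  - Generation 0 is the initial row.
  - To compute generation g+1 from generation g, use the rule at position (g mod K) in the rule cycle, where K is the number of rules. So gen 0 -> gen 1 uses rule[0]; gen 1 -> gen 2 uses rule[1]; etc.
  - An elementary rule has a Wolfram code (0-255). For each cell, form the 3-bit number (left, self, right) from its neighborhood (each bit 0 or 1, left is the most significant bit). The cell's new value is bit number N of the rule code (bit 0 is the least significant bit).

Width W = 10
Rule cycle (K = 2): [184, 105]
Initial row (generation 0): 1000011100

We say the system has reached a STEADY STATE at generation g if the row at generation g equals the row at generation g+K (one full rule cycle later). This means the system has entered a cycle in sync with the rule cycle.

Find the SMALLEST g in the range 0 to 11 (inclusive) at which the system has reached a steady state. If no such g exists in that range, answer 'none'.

Gen 0: 1000011100
Gen 1 (rule 184): 0100011010
Gen 2 (rule 105): 0001011100
Gen 3 (rule 184): 0000111010
Gen 4 (rule 105): 1110101100
Gen 5 (rule 184): 1101011010
Gen 6 (rule 105): 1110111100
Gen 7 (rule 184): 1101111010
Gen 8 (rule 105): 1111001100
Gen 9 (rule 184): 1110101010
Gen 10 (rule 105): 1011010100
Gen 11 (rule 184): 0110101010
Gen 12 (rule 105): 0111010100
Gen 13 (rule 184): 0110101010

Answer: 11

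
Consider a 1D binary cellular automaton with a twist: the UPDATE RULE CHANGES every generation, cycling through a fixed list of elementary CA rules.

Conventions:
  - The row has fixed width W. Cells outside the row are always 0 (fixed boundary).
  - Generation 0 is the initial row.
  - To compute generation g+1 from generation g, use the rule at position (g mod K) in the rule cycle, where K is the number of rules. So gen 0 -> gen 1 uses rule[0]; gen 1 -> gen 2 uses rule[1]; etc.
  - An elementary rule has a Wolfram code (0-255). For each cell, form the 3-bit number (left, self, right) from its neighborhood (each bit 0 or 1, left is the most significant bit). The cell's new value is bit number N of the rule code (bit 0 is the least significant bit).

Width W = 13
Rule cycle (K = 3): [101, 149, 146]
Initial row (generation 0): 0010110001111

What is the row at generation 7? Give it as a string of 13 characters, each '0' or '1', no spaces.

Gen 0: 0010110001111
Gen 1 (rule 101): 1011010100001
Gen 2 (rule 149): 1000010111101
Gen 3 (rule 146): 0100100011000
Gen 4 (rule 101): 0100101001011
Gen 5 (rule 149): 0110101101000
Gen 6 (rule 146): 1000000000100
Gen 7 (rule 101): 1011111110101

Answer: 1011111110101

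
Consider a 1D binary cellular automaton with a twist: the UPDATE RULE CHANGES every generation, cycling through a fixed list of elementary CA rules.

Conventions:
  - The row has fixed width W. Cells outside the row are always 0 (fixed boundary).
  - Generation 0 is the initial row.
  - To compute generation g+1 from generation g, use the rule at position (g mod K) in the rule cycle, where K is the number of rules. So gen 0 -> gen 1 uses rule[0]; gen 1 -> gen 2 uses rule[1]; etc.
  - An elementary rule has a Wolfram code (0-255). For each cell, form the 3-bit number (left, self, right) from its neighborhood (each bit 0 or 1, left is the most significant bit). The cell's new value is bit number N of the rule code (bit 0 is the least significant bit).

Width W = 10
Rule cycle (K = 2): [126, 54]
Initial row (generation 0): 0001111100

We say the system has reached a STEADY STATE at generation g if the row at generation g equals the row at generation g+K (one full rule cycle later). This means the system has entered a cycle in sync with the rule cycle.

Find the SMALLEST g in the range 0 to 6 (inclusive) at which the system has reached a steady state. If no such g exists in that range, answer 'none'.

Answer: 4

Derivation:
Gen 0: 0001111100
Gen 1 (rule 126): 0011000110
Gen 2 (rule 54): 0100101001
Gen 3 (rule 126): 1111111111
Gen 4 (rule 54): 0000000000
Gen 5 (rule 126): 0000000000
Gen 6 (rule 54): 0000000000
Gen 7 (rule 126): 0000000000
Gen 8 (rule 54): 0000000000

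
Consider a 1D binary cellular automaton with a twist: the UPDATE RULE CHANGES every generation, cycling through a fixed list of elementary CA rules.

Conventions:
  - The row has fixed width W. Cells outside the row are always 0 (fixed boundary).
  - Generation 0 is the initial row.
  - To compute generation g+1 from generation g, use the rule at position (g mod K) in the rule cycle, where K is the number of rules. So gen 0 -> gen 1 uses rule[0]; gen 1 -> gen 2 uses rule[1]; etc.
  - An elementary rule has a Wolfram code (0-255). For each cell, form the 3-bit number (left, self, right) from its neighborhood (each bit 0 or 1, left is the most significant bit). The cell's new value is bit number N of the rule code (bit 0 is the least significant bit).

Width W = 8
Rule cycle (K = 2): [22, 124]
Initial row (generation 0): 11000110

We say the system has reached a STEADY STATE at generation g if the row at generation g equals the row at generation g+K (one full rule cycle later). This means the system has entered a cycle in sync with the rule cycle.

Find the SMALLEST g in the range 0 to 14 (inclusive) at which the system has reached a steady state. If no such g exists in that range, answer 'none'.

Answer: 7

Derivation:
Gen 0: 11000110
Gen 1 (rule 22): 00101001
Gen 2 (rule 124): 00111101
Gen 3 (rule 22): 01000001
Gen 4 (rule 124): 01100001
Gen 5 (rule 22): 10010011
Gen 6 (rule 124): 11011011
Gen 7 (rule 22): 00000000
Gen 8 (rule 124): 00000000
Gen 9 (rule 22): 00000000
Gen 10 (rule 124): 00000000
Gen 11 (rule 22): 00000000
Gen 12 (rule 124): 00000000
Gen 13 (rule 22): 00000000
Gen 14 (rule 124): 00000000
Gen 15 (rule 22): 00000000
Gen 16 (rule 124): 00000000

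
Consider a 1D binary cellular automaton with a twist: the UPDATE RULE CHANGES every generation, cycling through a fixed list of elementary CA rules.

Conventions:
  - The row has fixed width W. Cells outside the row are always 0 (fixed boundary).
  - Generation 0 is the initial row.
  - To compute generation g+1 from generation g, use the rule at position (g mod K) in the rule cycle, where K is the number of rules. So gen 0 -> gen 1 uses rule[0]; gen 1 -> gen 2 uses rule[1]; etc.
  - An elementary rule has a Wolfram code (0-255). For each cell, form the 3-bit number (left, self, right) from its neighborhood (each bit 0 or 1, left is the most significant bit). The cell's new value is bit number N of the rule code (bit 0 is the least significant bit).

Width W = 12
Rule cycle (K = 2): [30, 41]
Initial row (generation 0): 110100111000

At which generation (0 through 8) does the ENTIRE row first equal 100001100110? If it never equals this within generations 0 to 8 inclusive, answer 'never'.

Answer: 8

Derivation:
Gen 0: 110100111000
Gen 1 (rule 30): 100111100100
Gen 2 (rule 41): 000100000001
Gen 3 (rule 30): 001110000011
Gen 4 (rule 41): 101000111010
Gen 5 (rule 30): 101101100011
Gen 6 (rule 41): 011011001010
Gen 7 (rule 30): 110010111011
Gen 8 (rule 41): 100001100110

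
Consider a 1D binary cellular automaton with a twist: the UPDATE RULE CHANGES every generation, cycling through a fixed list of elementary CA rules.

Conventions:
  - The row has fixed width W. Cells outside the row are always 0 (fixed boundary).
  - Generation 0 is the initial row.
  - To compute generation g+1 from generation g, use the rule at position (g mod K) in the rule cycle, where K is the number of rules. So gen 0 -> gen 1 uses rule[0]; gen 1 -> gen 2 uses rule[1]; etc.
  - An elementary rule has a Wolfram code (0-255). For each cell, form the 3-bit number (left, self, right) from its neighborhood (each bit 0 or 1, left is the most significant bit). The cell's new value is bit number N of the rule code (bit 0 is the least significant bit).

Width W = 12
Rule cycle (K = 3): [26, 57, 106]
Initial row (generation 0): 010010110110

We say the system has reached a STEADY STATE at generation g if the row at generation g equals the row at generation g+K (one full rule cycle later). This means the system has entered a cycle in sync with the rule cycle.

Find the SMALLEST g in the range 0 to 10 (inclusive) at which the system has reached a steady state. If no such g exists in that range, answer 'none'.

Gen 0: 010010110110
Gen 1 (rule 26): 101100100101
Gen 2 (rule 57): 011010010010
Gen 3 (rule 106): 111100100100
Gen 4 (rule 26): 100011011010
Gen 5 (rule 57): 011010110101
Gen 6 (rule 106): 111101111010
Gen 7 (rule 26): 100001000001
Gen 8 (rule 57): 011100111100
Gen 9 (rule 106): 110101100100
Gen 10 (rule 26): 100001011010
Gen 11 (rule 57): 011100110101
Gen 12 (rule 106): 110101111010
Gen 13 (rule 26): 100001000001

Answer: none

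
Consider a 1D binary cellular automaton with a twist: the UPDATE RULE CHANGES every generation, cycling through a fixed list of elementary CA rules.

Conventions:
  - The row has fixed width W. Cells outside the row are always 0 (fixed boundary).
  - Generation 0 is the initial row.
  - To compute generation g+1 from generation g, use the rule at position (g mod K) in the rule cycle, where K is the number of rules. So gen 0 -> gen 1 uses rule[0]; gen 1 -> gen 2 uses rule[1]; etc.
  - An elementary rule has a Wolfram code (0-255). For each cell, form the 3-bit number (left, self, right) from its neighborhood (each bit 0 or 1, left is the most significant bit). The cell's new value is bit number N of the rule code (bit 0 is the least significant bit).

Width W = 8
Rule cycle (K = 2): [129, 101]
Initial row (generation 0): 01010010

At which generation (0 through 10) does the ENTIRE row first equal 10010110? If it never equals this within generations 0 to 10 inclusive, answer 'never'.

Gen 0: 01010010
Gen 1 (rule 129): 00000000
Gen 2 (rule 101): 11111111
Gen 3 (rule 129): 01111110
Gen 4 (rule 101): 00000010
Gen 5 (rule 129): 11111000
Gen 6 (rule 101): 00001011
Gen 7 (rule 129): 11100000
Gen 8 (rule 101): 00101111
Gen 9 (rule 129): 10000110
Gen 10 (rule 101): 10110010

Answer: never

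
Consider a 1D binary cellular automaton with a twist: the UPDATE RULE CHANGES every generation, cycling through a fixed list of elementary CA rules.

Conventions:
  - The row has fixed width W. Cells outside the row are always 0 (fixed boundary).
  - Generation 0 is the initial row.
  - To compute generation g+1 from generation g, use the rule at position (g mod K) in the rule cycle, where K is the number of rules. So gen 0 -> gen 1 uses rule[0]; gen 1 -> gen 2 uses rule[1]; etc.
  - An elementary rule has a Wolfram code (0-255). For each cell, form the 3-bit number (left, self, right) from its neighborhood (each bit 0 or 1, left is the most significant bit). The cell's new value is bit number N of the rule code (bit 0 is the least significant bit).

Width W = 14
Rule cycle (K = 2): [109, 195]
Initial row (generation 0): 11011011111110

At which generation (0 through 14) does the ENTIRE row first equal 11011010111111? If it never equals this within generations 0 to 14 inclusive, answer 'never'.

Answer: never

Derivation:
Gen 0: 11011011111110
Gen 1 (rule 109): 11111110000010
Gen 2 (rule 195): 01111110111100
Gen 3 (rule 109): 01000011100101
Gen 4 (rule 195): 10011101101000
Gen 5 (rule 109): 10010111111011
Gen 6 (rule 195): 00100011111001
Gen 7 (rule 109): 10101010001001
Gen 8 (rule 195): 00000000110010
Gen 9 (rule 109): 11111110110010
Gen 10 (rule 195): 01111110010100
Gen 11 (rule 109): 01000010011101
Gen 12 (rule 195): 10011100101100
Gen 13 (rule 109): 10010100111101
Gen 14 (rule 195): 00100001011100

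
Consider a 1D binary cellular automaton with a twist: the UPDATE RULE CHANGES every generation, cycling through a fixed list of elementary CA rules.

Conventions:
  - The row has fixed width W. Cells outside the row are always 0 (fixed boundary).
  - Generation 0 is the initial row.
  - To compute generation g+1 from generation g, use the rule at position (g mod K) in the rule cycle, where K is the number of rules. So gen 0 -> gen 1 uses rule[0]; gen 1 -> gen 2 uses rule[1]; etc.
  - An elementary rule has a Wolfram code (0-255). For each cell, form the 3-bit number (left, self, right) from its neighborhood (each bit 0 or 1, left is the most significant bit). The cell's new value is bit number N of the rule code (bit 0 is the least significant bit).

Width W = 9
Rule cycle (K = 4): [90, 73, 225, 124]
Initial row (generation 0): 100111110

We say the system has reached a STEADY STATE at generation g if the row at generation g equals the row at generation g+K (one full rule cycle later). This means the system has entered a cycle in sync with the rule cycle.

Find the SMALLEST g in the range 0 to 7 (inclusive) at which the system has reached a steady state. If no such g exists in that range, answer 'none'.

Gen 0: 100111110
Gen 1 (rule 90): 011100011
Gen 2 (rule 73): 010101011
Gen 3 (rule 225): 001010101
Gen 4 (rule 124): 001111111
Gen 5 (rule 90): 011000001
Gen 6 (rule 73): 011011100
Gen 7 (rule 225): 001101101
Gen 8 (rule 124): 001111111
Gen 9 (rule 90): 011000001
Gen 10 (rule 73): 011011100
Gen 11 (rule 225): 001101101

Answer: 4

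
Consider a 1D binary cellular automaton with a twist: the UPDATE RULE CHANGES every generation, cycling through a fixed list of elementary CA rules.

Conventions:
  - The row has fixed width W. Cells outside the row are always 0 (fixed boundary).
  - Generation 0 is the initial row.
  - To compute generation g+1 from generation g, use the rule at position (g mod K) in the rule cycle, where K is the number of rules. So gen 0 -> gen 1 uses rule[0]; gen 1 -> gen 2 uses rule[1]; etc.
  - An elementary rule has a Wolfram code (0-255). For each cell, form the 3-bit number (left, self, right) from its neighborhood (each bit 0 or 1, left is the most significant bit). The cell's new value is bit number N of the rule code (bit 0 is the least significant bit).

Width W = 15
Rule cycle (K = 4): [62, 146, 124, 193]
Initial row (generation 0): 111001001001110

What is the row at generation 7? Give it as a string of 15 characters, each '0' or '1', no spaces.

Answer: 110111011111110

Derivation:
Gen 0: 111001001001110
Gen 1 (rule 62): 100111111111001
Gen 2 (rule 146): 011011111110110
Gen 3 (rule 124): 011110000011111
Gen 4 (rule 193): 001110111001111
Gen 5 (rule 62): 011001100111000
Gen 6 (rule 146): 100110011010100
Gen 7 (rule 124): 110111011111110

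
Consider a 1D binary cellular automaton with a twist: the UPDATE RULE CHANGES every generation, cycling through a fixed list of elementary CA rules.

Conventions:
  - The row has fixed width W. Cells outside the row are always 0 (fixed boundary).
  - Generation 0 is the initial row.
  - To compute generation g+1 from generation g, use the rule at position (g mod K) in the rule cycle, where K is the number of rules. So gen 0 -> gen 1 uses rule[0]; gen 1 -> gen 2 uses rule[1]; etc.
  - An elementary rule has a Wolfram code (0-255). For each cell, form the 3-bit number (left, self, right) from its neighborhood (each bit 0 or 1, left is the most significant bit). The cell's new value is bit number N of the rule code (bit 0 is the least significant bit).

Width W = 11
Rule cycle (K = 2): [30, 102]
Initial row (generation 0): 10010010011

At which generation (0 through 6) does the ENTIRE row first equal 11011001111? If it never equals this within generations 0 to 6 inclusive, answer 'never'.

Answer: never

Derivation:
Gen 0: 10010010011
Gen 1 (rule 30): 11111111110
Gen 2 (rule 102): 00000000010
Gen 3 (rule 30): 00000000111
Gen 4 (rule 102): 00000001001
Gen 5 (rule 30): 00000011111
Gen 6 (rule 102): 00000100001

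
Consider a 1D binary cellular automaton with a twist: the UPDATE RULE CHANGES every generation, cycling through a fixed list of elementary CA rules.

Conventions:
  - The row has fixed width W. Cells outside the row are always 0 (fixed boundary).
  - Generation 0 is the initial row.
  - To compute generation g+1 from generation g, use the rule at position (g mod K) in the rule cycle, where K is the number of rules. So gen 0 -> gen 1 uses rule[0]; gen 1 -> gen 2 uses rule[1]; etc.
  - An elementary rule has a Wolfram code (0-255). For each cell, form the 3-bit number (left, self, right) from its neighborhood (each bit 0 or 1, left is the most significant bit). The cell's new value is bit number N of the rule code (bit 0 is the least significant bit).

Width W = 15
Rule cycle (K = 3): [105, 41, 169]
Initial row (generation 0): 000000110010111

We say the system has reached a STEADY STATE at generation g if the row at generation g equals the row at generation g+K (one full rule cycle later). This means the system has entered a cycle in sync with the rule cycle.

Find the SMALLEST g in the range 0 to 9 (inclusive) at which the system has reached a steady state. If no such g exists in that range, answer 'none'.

Gen 0: 000000110010111
Gen 1 (rule 105): 111110110001101
Gen 2 (rule 41): 100001100101010
Gen 3 (rule 169): 001101000010100
Gen 4 (rule 105): 101110011001001
Gen 5 (rule 41): 011000010000000
Gen 6 (rule 169): 010011000111111
Gen 7 (rule 105): 000011010100001
Gen 8 (rule 41): 111010101001100
Gen 9 (rule 169): 110101010001001
Gen 10 (rule 105): 111010100100000
Gen 11 (rule 41): 100101000001111
Gen 12 (rule 169): 000010011101110

Answer: none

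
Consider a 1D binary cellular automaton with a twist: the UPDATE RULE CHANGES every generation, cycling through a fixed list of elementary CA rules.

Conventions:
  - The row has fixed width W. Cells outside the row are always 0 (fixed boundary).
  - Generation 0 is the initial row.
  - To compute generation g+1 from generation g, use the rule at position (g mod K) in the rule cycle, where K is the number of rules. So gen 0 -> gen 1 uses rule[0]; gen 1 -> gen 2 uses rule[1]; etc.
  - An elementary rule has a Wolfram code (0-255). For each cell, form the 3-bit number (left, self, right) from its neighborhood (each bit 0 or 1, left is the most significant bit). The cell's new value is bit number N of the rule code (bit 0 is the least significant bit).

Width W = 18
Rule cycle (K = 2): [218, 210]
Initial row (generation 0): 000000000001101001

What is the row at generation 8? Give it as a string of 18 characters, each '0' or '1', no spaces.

Gen 0: 000000000001101001
Gen 1 (rule 218): 000000000011100110
Gen 2 (rule 210): 000000000101111011
Gen 3 (rule 218): 000000001001111011
Gen 4 (rule 210): 000000010110111001
Gen 5 (rule 218): 000000100110111110
Gen 6 (rule 210): 000001011010011111
Gen 7 (rule 218): 000010011001111111
Gen 8 (rule 210): 000101101110111111

Answer: 000101101110111111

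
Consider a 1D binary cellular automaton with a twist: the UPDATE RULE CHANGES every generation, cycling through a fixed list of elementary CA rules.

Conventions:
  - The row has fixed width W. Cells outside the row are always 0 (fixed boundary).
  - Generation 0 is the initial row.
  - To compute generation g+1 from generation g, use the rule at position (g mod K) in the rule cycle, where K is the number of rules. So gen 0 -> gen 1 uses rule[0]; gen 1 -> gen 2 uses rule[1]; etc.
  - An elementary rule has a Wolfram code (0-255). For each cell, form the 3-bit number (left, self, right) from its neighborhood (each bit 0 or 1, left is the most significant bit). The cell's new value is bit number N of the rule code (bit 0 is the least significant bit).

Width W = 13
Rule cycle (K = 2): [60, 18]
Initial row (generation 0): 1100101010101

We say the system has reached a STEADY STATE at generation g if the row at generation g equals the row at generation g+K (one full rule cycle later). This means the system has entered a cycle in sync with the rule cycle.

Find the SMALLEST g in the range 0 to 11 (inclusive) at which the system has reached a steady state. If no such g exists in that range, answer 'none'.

Answer: 2

Derivation:
Gen 0: 1100101010101
Gen 1 (rule 60): 1010111111111
Gen 2 (rule 18): 0000000000000
Gen 3 (rule 60): 0000000000000
Gen 4 (rule 18): 0000000000000
Gen 5 (rule 60): 0000000000000
Gen 6 (rule 18): 0000000000000
Gen 7 (rule 60): 0000000000000
Gen 8 (rule 18): 0000000000000
Gen 9 (rule 60): 0000000000000
Gen 10 (rule 18): 0000000000000
Gen 11 (rule 60): 0000000000000
Gen 12 (rule 18): 0000000000000
Gen 13 (rule 60): 0000000000000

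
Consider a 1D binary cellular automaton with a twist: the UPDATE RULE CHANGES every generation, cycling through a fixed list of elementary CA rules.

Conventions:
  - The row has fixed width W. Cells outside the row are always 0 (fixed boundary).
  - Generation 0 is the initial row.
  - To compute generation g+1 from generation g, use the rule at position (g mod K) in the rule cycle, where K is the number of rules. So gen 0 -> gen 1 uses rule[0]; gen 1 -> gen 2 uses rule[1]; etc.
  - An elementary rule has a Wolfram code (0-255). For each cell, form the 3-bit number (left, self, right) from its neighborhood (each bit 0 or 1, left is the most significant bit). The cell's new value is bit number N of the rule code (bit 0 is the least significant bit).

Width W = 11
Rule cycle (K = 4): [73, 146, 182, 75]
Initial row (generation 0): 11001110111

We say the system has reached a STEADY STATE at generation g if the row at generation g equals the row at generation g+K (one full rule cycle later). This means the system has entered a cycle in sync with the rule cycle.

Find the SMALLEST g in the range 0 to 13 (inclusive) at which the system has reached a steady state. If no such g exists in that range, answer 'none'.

Gen 0: 11001110111
Gen 1 (rule 73): 11001010101
Gen 2 (rule 146): 00110000000
Gen 3 (rule 182): 01001000000
Gen 4 (rule 75): 10010011111
Gen 5 (rule 73): 00000010001
Gen 6 (rule 146): 00000101010
Gen 7 (rule 182): 00001111111
Gen 8 (rule 75): 11111000001
Gen 9 (rule 73): 10001011100
Gen 10 (rule 146): 01010001010
Gen 11 (rule 182): 11111011111
Gen 12 (rule 75): 10001010001
Gen 13 (rule 73): 00100000100
Gen 14 (rule 146): 01010001010
Gen 15 (rule 182): 11111011111
Gen 16 (rule 75): 10001010001
Gen 17 (rule 73): 00100000100

Answer: 10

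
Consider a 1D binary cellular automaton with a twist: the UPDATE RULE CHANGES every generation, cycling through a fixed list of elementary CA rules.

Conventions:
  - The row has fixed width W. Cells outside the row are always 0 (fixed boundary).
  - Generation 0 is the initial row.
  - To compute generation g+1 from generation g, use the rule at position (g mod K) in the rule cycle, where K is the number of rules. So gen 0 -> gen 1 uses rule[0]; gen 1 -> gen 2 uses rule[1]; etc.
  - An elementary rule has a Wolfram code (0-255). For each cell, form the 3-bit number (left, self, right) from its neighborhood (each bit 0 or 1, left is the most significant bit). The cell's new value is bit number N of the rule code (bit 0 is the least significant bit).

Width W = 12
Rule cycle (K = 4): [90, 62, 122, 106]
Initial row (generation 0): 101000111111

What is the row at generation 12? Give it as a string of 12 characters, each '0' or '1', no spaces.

Gen 0: 101000111111
Gen 1 (rule 90): 000101100001
Gen 2 (rule 62): 001111010011
Gen 3 (rule 122): 011001101111
Gen 4 (rule 106): 111011111001
Gen 5 (rule 90): 101010001110
Gen 6 (rule 62): 111111011001
Gen 7 (rule 122): 100001111110
Gen 8 (rule 106): 000011000010
Gen 9 (rule 90): 000111100101
Gen 10 (rule 62): 001100011111
Gen 11 (rule 122): 011110110001
Gen 12 (rule 106): 110011110010

Answer: 110011110010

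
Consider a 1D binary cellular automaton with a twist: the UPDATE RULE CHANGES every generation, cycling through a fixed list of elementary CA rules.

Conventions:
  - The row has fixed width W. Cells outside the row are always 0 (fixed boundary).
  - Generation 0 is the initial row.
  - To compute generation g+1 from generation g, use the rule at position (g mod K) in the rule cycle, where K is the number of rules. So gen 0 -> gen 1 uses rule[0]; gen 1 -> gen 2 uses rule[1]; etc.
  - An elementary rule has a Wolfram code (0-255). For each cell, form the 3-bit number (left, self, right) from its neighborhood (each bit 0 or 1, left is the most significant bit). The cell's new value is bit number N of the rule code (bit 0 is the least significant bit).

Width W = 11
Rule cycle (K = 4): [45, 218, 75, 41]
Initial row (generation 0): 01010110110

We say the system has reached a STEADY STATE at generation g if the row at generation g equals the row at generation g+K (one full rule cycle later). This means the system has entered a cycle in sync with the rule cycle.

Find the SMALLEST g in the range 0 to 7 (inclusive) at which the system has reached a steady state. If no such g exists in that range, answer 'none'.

Answer: none

Derivation:
Gen 0: 01010110110
Gen 1 (rule 45): 01111101100
Gen 2 (rule 218): 11111101110
Gen 3 (rule 75): 10000101010
Gen 4 (rule 41): 00110010100
Gen 5 (rule 45): 10100011101
Gen 6 (rule 218): 00010111100
Gen 7 (rule 75): 11100100101
Gen 8 (rule 41): 10000000010
Gen 9 (rule 45): 10111111010
Gen 10 (rule 218): 00111111001
Gen 11 (rule 75): 11100001010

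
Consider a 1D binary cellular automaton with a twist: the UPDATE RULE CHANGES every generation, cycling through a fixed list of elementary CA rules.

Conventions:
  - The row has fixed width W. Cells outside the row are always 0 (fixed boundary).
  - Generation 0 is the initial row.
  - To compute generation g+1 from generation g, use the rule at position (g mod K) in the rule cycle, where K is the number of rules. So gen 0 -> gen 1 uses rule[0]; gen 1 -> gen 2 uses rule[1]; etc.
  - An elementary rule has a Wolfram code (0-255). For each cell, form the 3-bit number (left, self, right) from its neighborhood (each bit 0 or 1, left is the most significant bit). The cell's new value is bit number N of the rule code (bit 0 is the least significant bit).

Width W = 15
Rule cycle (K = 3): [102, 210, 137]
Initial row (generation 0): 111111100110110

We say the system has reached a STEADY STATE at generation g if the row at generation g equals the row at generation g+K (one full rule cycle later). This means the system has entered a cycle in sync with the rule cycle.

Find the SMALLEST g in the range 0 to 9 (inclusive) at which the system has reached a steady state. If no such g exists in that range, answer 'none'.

Answer: 9

Derivation:
Gen 0: 111111100110110
Gen 1 (rule 102): 000000101011010
Gen 2 (rule 210): 000001000001001
Gen 3 (rule 137): 111100011100000
Gen 4 (rule 102): 000100100100000
Gen 5 (rule 210): 001011011010000
Gen 6 (rule 137): 100010010000111
Gen 7 (rule 102): 100110110001001
Gen 8 (rule 210): 011010011010110
Gen 9 (rule 137): 010000010000100
Gen 10 (rule 102): 110000110001100
Gen 11 (rule 210): 011001011010110
Gen 12 (rule 137): 010000010000100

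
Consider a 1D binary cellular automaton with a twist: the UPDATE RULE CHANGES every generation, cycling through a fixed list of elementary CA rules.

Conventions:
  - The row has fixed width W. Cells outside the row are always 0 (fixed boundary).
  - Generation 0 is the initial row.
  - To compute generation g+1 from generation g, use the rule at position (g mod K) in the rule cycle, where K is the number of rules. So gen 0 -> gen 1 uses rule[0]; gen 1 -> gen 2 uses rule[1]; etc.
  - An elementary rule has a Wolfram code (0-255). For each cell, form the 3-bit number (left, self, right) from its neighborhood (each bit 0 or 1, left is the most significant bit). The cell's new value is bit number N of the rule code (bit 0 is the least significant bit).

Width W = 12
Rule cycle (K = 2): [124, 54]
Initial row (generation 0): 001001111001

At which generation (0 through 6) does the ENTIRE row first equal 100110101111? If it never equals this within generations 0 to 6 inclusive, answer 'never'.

Gen 0: 001001111001
Gen 1 (rule 124): 001101001101
Gen 2 (rule 54): 010011110011
Gen 3 (rule 124): 011010011011
Gen 4 (rule 54): 100111100100
Gen 5 (rule 124): 110100110110
Gen 6 (rule 54): 001111001001

Answer: never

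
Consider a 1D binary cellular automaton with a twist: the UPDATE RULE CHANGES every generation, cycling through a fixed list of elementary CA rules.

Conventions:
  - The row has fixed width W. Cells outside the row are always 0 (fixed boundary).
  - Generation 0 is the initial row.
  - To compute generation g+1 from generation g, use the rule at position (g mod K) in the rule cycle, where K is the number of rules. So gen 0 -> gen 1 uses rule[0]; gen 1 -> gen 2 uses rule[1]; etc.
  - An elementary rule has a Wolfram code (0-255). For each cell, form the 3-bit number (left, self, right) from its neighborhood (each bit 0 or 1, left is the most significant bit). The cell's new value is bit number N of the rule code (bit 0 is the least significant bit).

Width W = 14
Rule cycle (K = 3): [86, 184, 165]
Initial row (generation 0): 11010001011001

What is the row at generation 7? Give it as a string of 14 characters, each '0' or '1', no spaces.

Gen 0: 11010001011001
Gen 1 (rule 86): 01011011001111
Gen 2 (rule 184): 00110110101110
Gen 3 (rule 165): 10001001110100
Gen 4 (rule 86): 11011110010110
Gen 5 (rule 184): 10111101001101
Gen 6 (rule 165): 11011011000011
Gen 7 (rule 86): 01001001100101

Answer: 01001001100101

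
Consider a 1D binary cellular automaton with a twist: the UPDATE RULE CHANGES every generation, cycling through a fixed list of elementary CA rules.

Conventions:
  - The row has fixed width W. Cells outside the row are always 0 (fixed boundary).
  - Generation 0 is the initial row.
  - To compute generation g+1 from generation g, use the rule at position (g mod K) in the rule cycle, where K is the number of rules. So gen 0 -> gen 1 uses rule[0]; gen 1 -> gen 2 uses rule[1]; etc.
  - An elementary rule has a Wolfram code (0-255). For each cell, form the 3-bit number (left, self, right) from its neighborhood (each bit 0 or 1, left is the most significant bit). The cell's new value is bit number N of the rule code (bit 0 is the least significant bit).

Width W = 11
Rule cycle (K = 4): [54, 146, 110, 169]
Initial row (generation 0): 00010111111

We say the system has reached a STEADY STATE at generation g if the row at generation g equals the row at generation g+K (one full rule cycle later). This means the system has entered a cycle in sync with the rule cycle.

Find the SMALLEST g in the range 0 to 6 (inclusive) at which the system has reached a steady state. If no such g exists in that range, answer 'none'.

Answer: none

Derivation:
Gen 0: 00010111111
Gen 1 (rule 54): 00111000000
Gen 2 (rule 146): 01010100000
Gen 3 (rule 110): 11111100000
Gen 4 (rule 169): 11111001111
Gen 5 (rule 54): 00000110000
Gen 6 (rule 146): 00001001000
Gen 7 (rule 110): 00011011000
Gen 8 (rule 169): 11010110011
Gen 9 (rule 54): 00111001100
Gen 10 (rule 146): 01010110010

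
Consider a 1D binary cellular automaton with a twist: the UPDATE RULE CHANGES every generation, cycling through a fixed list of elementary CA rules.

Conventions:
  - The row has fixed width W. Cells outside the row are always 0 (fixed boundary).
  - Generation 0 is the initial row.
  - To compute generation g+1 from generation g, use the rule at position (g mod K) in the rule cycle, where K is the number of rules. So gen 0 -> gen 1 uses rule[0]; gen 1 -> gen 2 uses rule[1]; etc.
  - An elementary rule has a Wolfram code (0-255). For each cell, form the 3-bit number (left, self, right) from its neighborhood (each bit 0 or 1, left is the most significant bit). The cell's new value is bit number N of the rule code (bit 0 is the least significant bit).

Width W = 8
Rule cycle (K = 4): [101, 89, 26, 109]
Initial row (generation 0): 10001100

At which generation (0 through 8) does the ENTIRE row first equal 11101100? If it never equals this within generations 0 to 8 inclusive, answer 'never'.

Gen 0: 10001100
Gen 1 (rule 101): 10100101
Gen 2 (rule 89): 00010000
Gen 3 (rule 26): 00101000
Gen 4 (rule 109): 10111011
Gen 5 (rule 101): 11001101
Gen 6 (rule 89): 11101100
Gen 7 (rule 26): 10001010
Gen 8 (rule 109): 10101110

Answer: 6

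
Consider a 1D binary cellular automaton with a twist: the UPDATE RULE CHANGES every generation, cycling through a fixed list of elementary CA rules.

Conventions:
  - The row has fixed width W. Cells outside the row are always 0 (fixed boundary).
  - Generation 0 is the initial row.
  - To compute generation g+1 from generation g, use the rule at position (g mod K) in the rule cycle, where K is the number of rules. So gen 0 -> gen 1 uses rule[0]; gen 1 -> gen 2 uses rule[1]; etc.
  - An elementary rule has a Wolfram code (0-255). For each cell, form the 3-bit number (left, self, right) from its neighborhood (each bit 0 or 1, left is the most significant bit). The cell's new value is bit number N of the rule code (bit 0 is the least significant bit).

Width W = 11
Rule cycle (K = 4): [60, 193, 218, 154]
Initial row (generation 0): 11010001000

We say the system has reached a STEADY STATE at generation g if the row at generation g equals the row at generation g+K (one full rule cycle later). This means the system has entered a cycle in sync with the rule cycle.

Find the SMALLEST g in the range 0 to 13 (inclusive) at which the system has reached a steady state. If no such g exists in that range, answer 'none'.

Gen 0: 11010001000
Gen 1 (rule 60): 10111001100
Gen 2 (rule 193): 00011000101
Gen 3 (rule 218): 00111101000
Gen 4 (rule 154): 01111000100
Gen 5 (rule 60): 01000100110
Gen 6 (rule 193): 00010000010
Gen 7 (rule 218): 00101000101
Gen 8 (rule 154): 01000101000
Gen 9 (rule 60): 01100111100
Gen 10 (rule 193): 00100011101
Gen 11 (rule 218): 01010111100
Gen 12 (rule 154): 10000111010
Gen 13 (rule 60): 11000100111
Gen 14 (rule 193): 01010000011
Gen 15 (rule 218): 10001000111
Gen 16 (rule 154): 01010101110
Gen 17 (rule 60): 01111111001

Answer: none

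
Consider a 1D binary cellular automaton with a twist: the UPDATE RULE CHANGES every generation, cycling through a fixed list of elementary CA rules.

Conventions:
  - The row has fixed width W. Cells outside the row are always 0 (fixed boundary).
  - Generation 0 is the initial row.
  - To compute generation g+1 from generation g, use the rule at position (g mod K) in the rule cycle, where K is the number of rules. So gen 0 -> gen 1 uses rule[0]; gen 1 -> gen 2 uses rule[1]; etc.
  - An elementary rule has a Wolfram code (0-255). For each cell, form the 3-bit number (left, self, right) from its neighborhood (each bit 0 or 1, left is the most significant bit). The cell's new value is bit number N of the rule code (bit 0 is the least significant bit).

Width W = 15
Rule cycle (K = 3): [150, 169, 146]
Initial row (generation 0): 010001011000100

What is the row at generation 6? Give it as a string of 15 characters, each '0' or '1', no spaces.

Gen 0: 010001011000100
Gen 1 (rule 150): 111011000101110
Gen 2 (rule 169): 110110010011100
Gen 3 (rule 146): 000001101101010
Gen 4 (rule 150): 000010000001011
Gen 5 (rule 169): 111000111100110
Gen 6 (rule 146): 010101011011001

Answer: 010101011011001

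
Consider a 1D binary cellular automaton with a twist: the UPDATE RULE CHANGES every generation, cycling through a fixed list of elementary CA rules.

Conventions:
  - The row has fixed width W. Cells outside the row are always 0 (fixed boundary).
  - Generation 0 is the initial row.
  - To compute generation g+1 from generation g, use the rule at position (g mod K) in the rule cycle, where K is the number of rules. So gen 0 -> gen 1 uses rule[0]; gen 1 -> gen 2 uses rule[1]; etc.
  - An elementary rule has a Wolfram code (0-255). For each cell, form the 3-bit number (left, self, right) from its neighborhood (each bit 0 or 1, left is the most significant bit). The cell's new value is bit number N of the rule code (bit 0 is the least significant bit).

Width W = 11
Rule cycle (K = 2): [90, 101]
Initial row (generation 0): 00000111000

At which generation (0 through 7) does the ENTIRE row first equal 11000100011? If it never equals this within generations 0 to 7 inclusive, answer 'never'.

Gen 0: 00000111000
Gen 1 (rule 90): 00001101100
Gen 2 (rule 101): 11100110101
Gen 3 (rule 90): 10111110000
Gen 4 (rule 101): 11000010111
Gen 5 (rule 90): 11100100101
Gen 6 (rule 101): 00100100111
Gen 7 (rule 90): 01011011101

Answer: never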